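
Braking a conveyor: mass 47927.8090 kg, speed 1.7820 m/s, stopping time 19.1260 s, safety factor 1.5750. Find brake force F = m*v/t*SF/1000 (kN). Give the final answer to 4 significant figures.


F = 47927.8090 * 1.7820 / 19.1260 * 1.5750 / 1000
F = 7.033 kN


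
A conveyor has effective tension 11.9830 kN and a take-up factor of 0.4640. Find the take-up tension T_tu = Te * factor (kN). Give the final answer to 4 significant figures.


T_tu = 11.9830 * 0.4640
T_tu = 5.560 kN


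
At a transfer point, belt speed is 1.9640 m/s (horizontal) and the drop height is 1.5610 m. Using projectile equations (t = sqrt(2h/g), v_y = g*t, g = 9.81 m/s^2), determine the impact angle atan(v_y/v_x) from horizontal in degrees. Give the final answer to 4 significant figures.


t = sqrt(2*1.5610/9.81) = 0.564134 s
v_y = 9.81 * 0.564134 = 5.53415 m/s
angle = atan(5.53415 / 1.9640) = 70.46 deg


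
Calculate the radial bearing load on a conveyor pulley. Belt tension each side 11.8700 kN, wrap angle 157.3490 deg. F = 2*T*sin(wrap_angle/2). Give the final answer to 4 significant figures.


F = 2 * 11.8700 * sin(157.3490/2 deg)
F = 23.28 kN


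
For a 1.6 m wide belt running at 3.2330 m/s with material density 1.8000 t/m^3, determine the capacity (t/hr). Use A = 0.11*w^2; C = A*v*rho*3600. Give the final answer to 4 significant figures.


A = 0.11 * 1.6^2 = 0.2816 m^2
C = 0.2816 * 3.2330 * 1.8000 * 3600
C = 5899 t/hr


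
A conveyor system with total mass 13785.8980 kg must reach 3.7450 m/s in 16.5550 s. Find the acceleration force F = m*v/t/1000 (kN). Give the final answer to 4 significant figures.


F = 13785.8980 * 3.7450 / 16.5550 / 1000
F = 3.119 kN


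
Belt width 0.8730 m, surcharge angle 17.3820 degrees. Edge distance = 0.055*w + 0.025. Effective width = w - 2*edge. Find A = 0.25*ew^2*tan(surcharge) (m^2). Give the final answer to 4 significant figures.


edge = 0.055*0.8730 + 0.025 = 0.073015 m
ew = 0.8730 - 2*0.073015 = 0.72697 m
A = 0.25 * 0.72697^2 * tan(17.3820 deg)
A = 0.04136 m^2


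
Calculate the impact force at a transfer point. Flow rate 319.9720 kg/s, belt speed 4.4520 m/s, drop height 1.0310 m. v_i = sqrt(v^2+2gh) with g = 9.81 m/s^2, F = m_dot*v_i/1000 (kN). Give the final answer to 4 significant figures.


v_i = sqrt(4.4520^2 + 2*9.81*1.0310) = 6.32839 m/s
F = 319.9720 * 6.32839 / 1000
F = 2.025 kN


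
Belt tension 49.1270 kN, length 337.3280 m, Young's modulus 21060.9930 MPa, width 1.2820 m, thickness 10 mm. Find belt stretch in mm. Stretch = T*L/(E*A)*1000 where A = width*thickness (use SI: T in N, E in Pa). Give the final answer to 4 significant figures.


A = 1.2820 * 0.01 = 0.01282 m^2
Stretch = 49.1270*1000 * 337.3280 / (21060.9930e6 * 0.01282) * 1000
Stretch = 61.38 mm


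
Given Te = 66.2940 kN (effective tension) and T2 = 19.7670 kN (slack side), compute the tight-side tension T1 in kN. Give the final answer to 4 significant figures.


T1 = Te + T2 = 66.2940 + 19.7670
T1 = 86.06 kN


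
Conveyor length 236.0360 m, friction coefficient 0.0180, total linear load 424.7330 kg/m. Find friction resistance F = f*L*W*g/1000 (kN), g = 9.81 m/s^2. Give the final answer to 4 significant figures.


F = 0.0180 * 236.0360 * 424.7330 * 9.81 / 1000
F = 17.70 kN


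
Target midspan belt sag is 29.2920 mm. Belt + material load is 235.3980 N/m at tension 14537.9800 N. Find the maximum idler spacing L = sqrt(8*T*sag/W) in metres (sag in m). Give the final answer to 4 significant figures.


sag = 29.2920/1000 = 0.029292 m
L = sqrt(8 * 14537.9800 * 0.029292 / 235.3980)
L = 3.804 m


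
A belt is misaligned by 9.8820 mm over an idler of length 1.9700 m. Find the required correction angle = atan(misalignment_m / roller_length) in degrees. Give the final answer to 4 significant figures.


misalign_m = 9.8820 / 1000 = 0.009882 m
angle = atan(0.009882 / 1.9700)
angle = 0.2874 deg


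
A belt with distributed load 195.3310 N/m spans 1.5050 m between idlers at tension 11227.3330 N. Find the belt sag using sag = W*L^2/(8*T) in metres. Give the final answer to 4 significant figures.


sag = 195.3310 * 1.5050^2 / (8 * 11227.3330)
sag = 0.004926 m


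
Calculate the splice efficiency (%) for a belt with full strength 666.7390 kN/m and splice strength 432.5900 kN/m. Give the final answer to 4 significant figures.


Eff = 432.5900 / 666.7390 * 100
Eff = 64.88 %


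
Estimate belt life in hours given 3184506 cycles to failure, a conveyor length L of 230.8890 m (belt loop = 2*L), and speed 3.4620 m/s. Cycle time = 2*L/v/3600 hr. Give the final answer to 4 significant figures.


cycle_time = 2 * 230.8890 / 3.4620 / 3600 = 0.0370513 hr
life = 3184506 * 0.0370513 = 118000 hours


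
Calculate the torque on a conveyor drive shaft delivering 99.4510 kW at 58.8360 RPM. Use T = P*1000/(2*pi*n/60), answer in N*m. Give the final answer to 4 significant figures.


omega = 2*pi*58.8360/60 = 6.16129 rad/s
T = 99.4510*1000 / 6.16129
T = 16140 N*m


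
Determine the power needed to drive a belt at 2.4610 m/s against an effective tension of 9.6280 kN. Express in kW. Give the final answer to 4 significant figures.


P = Te * v = 9.6280 * 2.4610
P = 23.69 kW


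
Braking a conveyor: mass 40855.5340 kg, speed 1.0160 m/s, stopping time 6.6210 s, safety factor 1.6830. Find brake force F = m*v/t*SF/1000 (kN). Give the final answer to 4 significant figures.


F = 40855.5340 * 1.0160 / 6.6210 * 1.6830 / 1000
F = 10.55 kN


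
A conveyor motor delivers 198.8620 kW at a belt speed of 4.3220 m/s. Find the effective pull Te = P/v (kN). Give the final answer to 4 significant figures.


Te = P / v = 198.8620 / 4.3220
Te = 46.01 kN


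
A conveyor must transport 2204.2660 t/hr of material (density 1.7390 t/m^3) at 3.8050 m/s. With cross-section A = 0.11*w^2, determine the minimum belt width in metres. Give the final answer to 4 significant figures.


A_req = 2204.2660 / (3.8050 * 1.7390 * 3600) = 0.0925353 m^2
w = sqrt(0.0925353 / 0.11)
w = 0.9172 m


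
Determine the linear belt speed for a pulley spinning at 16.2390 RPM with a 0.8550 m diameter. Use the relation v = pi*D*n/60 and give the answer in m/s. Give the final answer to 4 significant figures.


v = pi * 0.8550 * 16.2390 / 60
v = 0.7270 m/s


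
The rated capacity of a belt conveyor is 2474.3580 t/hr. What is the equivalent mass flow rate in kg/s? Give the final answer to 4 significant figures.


m_dot = 2474.3580 * 1000 / 3600
m_dot = 687.3 kg/s


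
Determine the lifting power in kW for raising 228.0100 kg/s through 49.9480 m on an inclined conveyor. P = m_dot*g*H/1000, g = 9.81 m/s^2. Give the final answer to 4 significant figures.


P = 228.0100 * 9.81 * 49.9480 / 1000
P = 111.7 kW


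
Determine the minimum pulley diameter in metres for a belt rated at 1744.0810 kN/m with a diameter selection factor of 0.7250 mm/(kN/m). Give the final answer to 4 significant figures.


D = 1744.0810 * 0.7250 / 1000
D = 1.264 m


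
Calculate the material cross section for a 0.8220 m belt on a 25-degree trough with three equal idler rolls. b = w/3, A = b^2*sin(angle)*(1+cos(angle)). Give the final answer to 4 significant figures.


b = 0.8220/3 = 0.274 m
A = 0.274^2 * sin(25 deg) * (1 + cos(25 deg))
A = 0.06048 m^2


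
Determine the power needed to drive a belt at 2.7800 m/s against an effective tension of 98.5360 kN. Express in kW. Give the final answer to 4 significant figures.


P = Te * v = 98.5360 * 2.7800
P = 273.9 kW


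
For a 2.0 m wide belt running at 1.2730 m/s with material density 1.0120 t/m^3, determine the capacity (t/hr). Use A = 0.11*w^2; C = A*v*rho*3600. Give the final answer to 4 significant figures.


A = 0.11 * 2.0^2 = 0.44 m^2
C = 0.44 * 1.2730 * 1.0120 * 3600
C = 2041 t/hr


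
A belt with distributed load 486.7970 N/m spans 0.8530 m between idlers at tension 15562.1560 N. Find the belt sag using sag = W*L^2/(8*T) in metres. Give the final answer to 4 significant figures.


sag = 486.7970 * 0.8530^2 / (8 * 15562.1560)
sag = 0.002845 m


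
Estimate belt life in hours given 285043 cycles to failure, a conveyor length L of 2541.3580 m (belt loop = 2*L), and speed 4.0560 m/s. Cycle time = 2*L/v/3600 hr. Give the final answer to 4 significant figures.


cycle_time = 2 * 2541.3580 / 4.0560 / 3600 = 0.348093 hr
life = 285043 * 0.348093 = 99220 hours


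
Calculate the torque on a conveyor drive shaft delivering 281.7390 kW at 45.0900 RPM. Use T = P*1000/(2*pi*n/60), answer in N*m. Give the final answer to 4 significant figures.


omega = 2*pi*45.0900/60 = 4.72181 rad/s
T = 281.7390*1000 / 4.72181
T = 59670 N*m


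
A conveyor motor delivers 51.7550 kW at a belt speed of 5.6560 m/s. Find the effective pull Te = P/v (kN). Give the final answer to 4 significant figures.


Te = P / v = 51.7550 / 5.6560
Te = 9.150 kN


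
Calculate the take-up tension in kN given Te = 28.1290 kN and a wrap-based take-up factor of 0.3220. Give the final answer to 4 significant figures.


T_tu = 28.1290 * 0.3220
T_tu = 9.058 kN


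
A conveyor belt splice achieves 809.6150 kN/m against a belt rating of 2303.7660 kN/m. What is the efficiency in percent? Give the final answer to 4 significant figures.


Eff = 809.6150 / 2303.7660 * 100
Eff = 35.14 %


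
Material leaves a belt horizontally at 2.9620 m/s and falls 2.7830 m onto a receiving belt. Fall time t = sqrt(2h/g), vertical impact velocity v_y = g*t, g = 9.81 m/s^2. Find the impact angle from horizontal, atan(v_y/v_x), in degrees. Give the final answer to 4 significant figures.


t = sqrt(2*2.7830/9.81) = 0.753246 s
v_y = 9.81 * 0.753246 = 7.38934 m/s
angle = atan(7.38934 / 2.9620) = 68.16 deg


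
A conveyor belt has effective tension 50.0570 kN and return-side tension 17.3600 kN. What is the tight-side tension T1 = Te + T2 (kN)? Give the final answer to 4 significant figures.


T1 = Te + T2 = 50.0570 + 17.3600
T1 = 67.42 kN


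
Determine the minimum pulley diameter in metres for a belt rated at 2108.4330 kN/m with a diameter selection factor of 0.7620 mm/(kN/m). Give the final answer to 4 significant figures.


D = 2108.4330 * 0.7620 / 1000
D = 1.607 m


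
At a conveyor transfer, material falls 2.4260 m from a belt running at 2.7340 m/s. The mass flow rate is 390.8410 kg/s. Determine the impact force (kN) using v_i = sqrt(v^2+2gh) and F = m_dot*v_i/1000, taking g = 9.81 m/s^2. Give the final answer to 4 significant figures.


v_i = sqrt(2.7340^2 + 2*9.81*2.4260) = 7.42111 m/s
F = 390.8410 * 7.42111 / 1000
F = 2.900 kN


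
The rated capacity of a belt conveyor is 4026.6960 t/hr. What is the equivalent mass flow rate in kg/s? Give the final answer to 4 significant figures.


m_dot = 4026.6960 * 1000 / 3600
m_dot = 1119 kg/s


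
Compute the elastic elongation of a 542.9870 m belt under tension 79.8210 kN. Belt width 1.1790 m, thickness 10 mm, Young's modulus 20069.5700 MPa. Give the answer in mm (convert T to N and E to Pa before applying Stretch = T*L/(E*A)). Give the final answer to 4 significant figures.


A = 1.1790 * 0.01 = 0.01179 m^2
Stretch = 79.8210*1000 * 542.9870 / (20069.5700e6 * 0.01179) * 1000
Stretch = 183.2 mm


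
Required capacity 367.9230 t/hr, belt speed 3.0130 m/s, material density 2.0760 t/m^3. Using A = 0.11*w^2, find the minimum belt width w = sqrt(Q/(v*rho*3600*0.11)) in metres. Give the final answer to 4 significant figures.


A_req = 367.9230 / (3.0130 * 2.0760 * 3600) = 0.0163391 m^2
w = sqrt(0.0163391 / 0.11)
w = 0.3854 m


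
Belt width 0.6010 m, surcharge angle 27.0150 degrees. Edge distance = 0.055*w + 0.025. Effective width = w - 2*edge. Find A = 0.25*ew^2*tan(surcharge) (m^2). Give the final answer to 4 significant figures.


edge = 0.055*0.6010 + 0.025 = 0.058055 m
ew = 0.6010 - 2*0.058055 = 0.48489 m
A = 0.25 * 0.48489^2 * tan(27.0150 deg)
A = 0.02997 m^2


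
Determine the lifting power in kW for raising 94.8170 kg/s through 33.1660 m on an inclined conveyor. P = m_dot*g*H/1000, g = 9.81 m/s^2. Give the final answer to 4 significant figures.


P = 94.8170 * 9.81 * 33.1660 / 1000
P = 30.85 kW


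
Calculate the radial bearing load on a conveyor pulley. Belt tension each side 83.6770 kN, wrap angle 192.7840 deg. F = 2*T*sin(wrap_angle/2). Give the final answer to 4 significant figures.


F = 2 * 83.6770 * sin(192.7840/2 deg)
F = 166.3 kN


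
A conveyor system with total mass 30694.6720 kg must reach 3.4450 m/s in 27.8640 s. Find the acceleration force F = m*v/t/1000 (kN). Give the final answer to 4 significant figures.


F = 30694.6720 * 3.4450 / 27.8640 / 1000
F = 3.795 kN


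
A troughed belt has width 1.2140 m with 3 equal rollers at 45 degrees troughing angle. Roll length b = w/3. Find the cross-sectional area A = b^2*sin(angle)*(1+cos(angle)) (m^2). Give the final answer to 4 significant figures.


b = 1.2140/3 = 0.404667 m
A = 0.404667^2 * sin(45 deg) * (1 + cos(45 deg))
A = 0.1977 m^2


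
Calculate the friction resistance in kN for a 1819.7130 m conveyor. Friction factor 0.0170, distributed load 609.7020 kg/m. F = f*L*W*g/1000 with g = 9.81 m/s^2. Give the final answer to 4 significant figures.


F = 0.0170 * 1819.7130 * 609.7020 * 9.81 / 1000
F = 185.0 kN


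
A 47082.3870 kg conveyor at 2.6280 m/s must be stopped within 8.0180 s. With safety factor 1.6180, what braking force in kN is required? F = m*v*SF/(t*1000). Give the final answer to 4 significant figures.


F = 47082.3870 * 2.6280 / 8.0180 * 1.6180 / 1000
F = 24.97 kN


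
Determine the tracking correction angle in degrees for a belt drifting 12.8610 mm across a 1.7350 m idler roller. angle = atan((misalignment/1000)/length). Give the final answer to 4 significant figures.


misalign_m = 12.8610 / 1000 = 0.012861 m
angle = atan(0.012861 / 1.7350)
angle = 0.4247 deg


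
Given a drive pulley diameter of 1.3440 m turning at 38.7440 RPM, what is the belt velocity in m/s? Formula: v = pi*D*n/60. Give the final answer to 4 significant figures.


v = pi * 1.3440 * 38.7440 / 60
v = 2.726 m/s


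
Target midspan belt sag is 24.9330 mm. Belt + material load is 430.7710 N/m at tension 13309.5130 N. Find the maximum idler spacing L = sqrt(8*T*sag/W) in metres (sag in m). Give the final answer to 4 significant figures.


sag = 24.9330/1000 = 0.024933 m
L = sqrt(8 * 13309.5130 * 0.024933 / 430.7710)
L = 2.483 m


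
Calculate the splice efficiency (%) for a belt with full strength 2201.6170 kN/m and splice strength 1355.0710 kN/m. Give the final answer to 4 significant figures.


Eff = 1355.0710 / 2201.6170 * 100
Eff = 61.55 %


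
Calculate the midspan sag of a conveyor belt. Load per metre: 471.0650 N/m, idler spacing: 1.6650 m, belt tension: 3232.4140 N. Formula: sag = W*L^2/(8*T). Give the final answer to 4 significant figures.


sag = 471.0650 * 1.6650^2 / (8 * 3232.4140)
sag = 0.05050 m


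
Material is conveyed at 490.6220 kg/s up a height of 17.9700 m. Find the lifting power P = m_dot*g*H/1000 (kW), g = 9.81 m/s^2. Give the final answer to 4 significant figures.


P = 490.6220 * 9.81 * 17.9700 / 1000
P = 86.49 kW


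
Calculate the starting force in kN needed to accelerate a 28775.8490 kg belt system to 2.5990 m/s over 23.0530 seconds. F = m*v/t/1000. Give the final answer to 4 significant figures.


F = 28775.8490 * 2.5990 / 23.0530 / 1000
F = 3.244 kN


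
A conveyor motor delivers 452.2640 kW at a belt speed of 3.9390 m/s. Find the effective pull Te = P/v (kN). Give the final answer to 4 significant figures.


Te = P / v = 452.2640 / 3.9390
Te = 114.8 kN


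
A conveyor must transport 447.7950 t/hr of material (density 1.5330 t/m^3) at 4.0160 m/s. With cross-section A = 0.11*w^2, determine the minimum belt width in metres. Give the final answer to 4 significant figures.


A_req = 447.7950 / (4.0160 * 1.5330 * 3600) = 0.0202042 m^2
w = sqrt(0.0202042 / 0.11)
w = 0.4286 m


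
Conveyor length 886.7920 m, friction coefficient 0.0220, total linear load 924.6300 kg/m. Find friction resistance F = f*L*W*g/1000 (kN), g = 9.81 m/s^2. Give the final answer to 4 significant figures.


F = 0.0220 * 886.7920 * 924.6300 * 9.81 / 1000
F = 177.0 kN


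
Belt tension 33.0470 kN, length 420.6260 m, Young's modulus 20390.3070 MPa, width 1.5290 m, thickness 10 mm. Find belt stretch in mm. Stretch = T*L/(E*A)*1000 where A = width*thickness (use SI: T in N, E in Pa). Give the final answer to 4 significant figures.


A = 1.5290 * 0.01 = 0.01529 m^2
Stretch = 33.0470*1000 * 420.6260 / (20390.3070e6 * 0.01529) * 1000
Stretch = 44.59 mm


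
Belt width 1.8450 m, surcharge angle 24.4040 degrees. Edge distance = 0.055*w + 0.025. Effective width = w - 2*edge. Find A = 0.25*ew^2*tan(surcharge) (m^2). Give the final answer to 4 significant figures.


edge = 0.055*1.8450 + 0.025 = 0.126475 m
ew = 1.8450 - 2*0.126475 = 1.59205 m
A = 0.25 * 1.59205^2 * tan(24.4040 deg)
A = 0.2875 m^2


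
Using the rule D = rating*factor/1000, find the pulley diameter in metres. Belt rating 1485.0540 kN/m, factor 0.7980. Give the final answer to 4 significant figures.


D = 1485.0540 * 0.7980 / 1000
D = 1.185 m


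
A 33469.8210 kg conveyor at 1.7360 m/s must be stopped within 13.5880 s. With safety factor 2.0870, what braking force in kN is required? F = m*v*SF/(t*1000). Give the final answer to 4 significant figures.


F = 33469.8210 * 1.7360 / 13.5880 * 2.0870 / 1000
F = 8.924 kN


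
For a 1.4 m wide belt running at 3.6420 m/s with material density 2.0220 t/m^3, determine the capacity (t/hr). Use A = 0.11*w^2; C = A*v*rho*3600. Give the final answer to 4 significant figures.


A = 0.11 * 1.4^2 = 0.2156 m^2
C = 0.2156 * 3.6420 * 2.0220 * 3600
C = 5716 t/hr


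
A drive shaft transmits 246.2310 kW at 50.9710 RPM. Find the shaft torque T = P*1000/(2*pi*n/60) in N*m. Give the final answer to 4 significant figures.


omega = 2*pi*50.9710/60 = 5.33767 rad/s
T = 246.2310*1000 / 5.33767
T = 46130 N*m


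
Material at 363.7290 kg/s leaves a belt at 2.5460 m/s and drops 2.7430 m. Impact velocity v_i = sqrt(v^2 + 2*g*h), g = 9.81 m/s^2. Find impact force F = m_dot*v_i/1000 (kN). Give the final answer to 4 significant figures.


v_i = sqrt(2.5460^2 + 2*9.81*2.7430) = 7.76529 m/s
F = 363.7290 * 7.76529 / 1000
F = 2.824 kN


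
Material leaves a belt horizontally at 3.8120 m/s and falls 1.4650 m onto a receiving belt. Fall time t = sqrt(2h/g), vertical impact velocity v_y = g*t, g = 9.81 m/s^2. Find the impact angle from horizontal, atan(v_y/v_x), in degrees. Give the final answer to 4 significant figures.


t = sqrt(2*1.4650/9.81) = 0.546512 s
v_y = 9.81 * 0.546512 = 5.36128 m/s
angle = atan(5.36128 / 3.8120) = 54.59 deg


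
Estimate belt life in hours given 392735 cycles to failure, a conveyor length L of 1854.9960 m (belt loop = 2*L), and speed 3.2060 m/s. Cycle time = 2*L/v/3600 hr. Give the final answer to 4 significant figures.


cycle_time = 2 * 1854.9960 / 3.2060 / 3600 = 0.321445 hr
life = 392735 * 0.321445 = 126200 hours


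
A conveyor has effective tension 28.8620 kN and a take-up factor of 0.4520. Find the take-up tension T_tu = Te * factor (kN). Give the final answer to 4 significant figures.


T_tu = 28.8620 * 0.4520
T_tu = 13.05 kN


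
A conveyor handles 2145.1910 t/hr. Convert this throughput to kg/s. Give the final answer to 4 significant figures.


m_dot = 2145.1910 * 1000 / 3600
m_dot = 595.9 kg/s


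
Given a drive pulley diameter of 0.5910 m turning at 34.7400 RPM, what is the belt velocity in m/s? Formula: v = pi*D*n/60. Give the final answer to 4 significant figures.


v = pi * 0.5910 * 34.7400 / 60
v = 1.075 m/s


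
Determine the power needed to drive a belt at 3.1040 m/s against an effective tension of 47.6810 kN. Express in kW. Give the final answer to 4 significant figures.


P = Te * v = 47.6810 * 3.1040
P = 148.0 kW


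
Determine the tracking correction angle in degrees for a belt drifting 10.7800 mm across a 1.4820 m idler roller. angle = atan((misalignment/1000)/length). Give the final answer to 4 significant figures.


misalign_m = 10.7800 / 1000 = 0.010780 m
angle = atan(0.010780 / 1.4820)
angle = 0.4168 deg


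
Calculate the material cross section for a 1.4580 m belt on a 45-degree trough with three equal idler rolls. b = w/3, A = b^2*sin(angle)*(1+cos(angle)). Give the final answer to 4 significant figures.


b = 1.4580/3 = 0.486 m
A = 0.486^2 * sin(45 deg) * (1 + cos(45 deg))
A = 0.2851 m^2


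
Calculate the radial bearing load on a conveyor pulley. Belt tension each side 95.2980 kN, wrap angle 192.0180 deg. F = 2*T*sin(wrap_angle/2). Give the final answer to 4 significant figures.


F = 2 * 95.2980 * sin(192.0180/2 deg)
F = 189.5 kN


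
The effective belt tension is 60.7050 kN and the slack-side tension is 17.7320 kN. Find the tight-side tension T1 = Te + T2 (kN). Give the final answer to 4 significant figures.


T1 = Te + T2 = 60.7050 + 17.7320
T1 = 78.44 kN


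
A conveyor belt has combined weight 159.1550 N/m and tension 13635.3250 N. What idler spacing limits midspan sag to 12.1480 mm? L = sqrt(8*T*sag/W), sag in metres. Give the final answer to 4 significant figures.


sag = 12.1480/1000 = 0.012148 m
L = sqrt(8 * 13635.3250 * 0.012148 / 159.1550)
L = 2.885 m


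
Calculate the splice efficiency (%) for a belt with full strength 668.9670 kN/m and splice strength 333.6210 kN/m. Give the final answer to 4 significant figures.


Eff = 333.6210 / 668.9670 * 100
Eff = 49.87 %


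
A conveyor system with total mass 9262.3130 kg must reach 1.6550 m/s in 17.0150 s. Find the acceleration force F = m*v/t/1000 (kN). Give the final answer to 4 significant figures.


F = 9262.3130 * 1.6550 / 17.0150 / 1000
F = 0.9009 kN


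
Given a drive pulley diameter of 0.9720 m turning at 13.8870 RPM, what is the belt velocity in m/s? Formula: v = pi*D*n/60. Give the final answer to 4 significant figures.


v = pi * 0.9720 * 13.8870 / 60
v = 0.7068 m/s


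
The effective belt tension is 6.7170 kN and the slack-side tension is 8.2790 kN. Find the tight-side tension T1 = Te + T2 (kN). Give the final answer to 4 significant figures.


T1 = Te + T2 = 6.7170 + 8.2790
T1 = 15.00 kN


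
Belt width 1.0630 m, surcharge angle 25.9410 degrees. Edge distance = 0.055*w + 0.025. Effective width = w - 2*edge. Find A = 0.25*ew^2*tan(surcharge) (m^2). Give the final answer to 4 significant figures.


edge = 0.055*1.0630 + 0.025 = 0.083465 m
ew = 1.0630 - 2*0.083465 = 0.89607 m
A = 0.25 * 0.89607^2 * tan(25.9410 deg)
A = 0.09765 m^2


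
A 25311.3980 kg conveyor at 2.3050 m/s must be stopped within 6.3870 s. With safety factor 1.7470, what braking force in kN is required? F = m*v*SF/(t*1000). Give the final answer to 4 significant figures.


F = 25311.3980 * 2.3050 / 6.3870 * 1.7470 / 1000
F = 15.96 kN


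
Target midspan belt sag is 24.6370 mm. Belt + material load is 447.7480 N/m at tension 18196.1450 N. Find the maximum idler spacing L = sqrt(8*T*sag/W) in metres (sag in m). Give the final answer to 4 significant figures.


sag = 24.6370/1000 = 0.024637 m
L = sqrt(8 * 18196.1450 * 0.024637 / 447.7480)
L = 2.830 m


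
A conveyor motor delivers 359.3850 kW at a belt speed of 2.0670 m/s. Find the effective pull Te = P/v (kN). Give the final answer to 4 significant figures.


Te = P / v = 359.3850 / 2.0670
Te = 173.9 kN


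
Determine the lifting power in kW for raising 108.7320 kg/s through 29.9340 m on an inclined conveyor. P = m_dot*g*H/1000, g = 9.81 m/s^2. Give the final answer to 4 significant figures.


P = 108.7320 * 9.81 * 29.9340 / 1000
P = 31.93 kW


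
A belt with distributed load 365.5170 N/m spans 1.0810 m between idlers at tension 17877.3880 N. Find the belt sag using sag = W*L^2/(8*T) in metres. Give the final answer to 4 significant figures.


sag = 365.5170 * 1.0810^2 / (8 * 17877.3880)
sag = 0.002987 m


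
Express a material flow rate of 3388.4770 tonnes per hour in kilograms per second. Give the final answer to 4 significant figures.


m_dot = 3388.4770 * 1000 / 3600
m_dot = 941.2 kg/s


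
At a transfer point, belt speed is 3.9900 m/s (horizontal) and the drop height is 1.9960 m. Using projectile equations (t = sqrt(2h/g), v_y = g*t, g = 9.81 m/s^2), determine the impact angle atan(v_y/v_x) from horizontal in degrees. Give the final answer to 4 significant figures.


t = sqrt(2*1.9960/9.81) = 0.637912 s
v_y = 9.81 * 0.637912 = 6.25792 m/s
angle = atan(6.25792 / 3.9900) = 57.48 deg


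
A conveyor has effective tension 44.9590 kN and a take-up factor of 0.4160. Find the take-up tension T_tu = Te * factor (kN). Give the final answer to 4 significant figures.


T_tu = 44.9590 * 0.4160
T_tu = 18.70 kN


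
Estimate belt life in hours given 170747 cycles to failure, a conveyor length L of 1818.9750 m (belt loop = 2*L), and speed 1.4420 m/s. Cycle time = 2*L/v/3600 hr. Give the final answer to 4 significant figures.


cycle_time = 2 * 1818.9750 / 1.4420 / 3600 = 0.700792 hr
life = 170747 * 0.700792 = 119700 hours


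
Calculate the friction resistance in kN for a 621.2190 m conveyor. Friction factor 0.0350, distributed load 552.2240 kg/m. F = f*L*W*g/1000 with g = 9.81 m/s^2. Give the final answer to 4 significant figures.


F = 0.0350 * 621.2190 * 552.2240 * 9.81 / 1000
F = 117.8 kN


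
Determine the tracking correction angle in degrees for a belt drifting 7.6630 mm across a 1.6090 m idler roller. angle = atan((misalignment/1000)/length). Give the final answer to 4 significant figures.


misalign_m = 7.6630 / 1000 = 0.007663 m
angle = atan(0.007663 / 1.6090)
angle = 0.2729 deg


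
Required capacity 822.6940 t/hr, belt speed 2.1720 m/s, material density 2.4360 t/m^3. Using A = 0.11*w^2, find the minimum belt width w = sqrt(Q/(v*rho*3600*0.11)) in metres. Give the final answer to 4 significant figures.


A_req = 822.6940 / (2.1720 * 2.4360 * 3600) = 0.0431915 m^2
w = sqrt(0.0431915 / 0.11)
w = 0.6266 m


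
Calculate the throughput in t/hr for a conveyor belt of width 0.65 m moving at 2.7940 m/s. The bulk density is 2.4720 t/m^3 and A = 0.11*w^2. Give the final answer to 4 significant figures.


A = 0.11 * 0.65^2 = 0.046475 m^2
C = 0.046475 * 2.7940 * 2.4720 * 3600
C = 1156 t/hr


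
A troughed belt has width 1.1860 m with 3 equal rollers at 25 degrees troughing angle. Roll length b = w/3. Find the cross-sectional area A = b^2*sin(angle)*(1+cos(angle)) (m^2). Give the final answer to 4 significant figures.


b = 1.1860/3 = 0.395333 m
A = 0.395333^2 * sin(25 deg) * (1 + cos(25 deg))
A = 0.1259 m^2


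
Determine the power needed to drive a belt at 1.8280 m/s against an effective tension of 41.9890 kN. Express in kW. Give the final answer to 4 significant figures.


P = Te * v = 41.9890 * 1.8280
P = 76.76 kW


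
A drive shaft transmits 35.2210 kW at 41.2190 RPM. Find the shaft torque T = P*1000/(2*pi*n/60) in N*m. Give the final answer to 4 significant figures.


omega = 2*pi*41.2190/60 = 4.31644 rad/s
T = 35.2210*1000 / 4.31644
T = 8160 N*m


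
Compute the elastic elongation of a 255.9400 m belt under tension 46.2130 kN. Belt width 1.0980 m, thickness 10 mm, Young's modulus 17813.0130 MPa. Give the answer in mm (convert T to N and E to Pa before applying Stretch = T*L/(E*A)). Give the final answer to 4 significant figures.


A = 1.0980 * 0.01 = 0.01098 m^2
Stretch = 46.2130*1000 * 255.9400 / (17813.0130e6 * 0.01098) * 1000
Stretch = 60.47 mm


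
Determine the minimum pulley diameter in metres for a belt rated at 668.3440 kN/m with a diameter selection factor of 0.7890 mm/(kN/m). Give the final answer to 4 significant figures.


D = 668.3440 * 0.7890 / 1000
D = 0.5273 m


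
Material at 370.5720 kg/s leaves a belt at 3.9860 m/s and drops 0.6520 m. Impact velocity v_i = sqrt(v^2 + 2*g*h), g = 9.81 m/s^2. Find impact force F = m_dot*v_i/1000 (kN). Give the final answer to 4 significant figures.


v_i = sqrt(3.9860^2 + 2*9.81*0.6520) = 5.35541 m/s
F = 370.5720 * 5.35541 / 1000
F = 1.985 kN


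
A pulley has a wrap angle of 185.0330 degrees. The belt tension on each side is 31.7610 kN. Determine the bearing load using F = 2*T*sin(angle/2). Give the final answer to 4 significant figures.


F = 2 * 31.7610 * sin(185.0330/2 deg)
F = 63.46 kN


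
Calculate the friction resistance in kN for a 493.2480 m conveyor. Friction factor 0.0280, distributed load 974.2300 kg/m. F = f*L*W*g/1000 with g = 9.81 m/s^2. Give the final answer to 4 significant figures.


F = 0.0280 * 493.2480 * 974.2300 * 9.81 / 1000
F = 132.0 kN


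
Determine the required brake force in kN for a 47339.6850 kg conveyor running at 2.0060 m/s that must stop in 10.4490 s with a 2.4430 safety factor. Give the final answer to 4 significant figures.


F = 47339.6850 * 2.0060 / 10.4490 * 2.4430 / 1000
F = 22.20 kN


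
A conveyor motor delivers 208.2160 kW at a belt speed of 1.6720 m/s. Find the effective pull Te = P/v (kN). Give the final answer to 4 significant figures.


Te = P / v = 208.2160 / 1.6720
Te = 124.5 kN


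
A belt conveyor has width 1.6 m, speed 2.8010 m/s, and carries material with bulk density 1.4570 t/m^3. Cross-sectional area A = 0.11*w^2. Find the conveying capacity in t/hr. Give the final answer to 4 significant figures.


A = 0.11 * 1.6^2 = 0.2816 m^2
C = 0.2816 * 2.8010 * 1.4570 * 3600
C = 4137 t/hr


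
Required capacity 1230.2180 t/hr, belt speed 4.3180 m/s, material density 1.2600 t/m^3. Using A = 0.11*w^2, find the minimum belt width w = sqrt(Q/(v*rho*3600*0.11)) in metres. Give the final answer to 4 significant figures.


A_req = 1230.2180 / (4.3180 * 1.2600 * 3600) = 0.0628097 m^2
w = sqrt(0.0628097 / 0.11)
w = 0.7556 m


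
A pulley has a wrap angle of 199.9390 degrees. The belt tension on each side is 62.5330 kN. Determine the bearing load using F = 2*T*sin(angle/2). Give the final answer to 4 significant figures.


F = 2 * 62.5330 * sin(199.9390/2 deg)
F = 123.2 kN


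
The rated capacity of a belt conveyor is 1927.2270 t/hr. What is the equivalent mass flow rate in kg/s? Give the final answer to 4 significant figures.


m_dot = 1927.2270 * 1000 / 3600
m_dot = 535.3 kg/s


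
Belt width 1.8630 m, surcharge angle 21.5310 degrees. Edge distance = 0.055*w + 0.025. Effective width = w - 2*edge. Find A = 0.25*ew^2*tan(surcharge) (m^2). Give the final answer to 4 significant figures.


edge = 0.055*1.8630 + 0.025 = 0.127465 m
ew = 1.8630 - 2*0.127465 = 1.60807 m
A = 0.25 * 1.60807^2 * tan(21.5310 deg)
A = 0.2551 m^2


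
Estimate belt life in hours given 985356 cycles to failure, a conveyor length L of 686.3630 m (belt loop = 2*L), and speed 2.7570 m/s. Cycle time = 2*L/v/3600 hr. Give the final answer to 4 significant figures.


cycle_time = 2 * 686.3630 / 2.7570 / 3600 = 0.138307 hr
life = 985356 * 0.138307 = 136300 hours


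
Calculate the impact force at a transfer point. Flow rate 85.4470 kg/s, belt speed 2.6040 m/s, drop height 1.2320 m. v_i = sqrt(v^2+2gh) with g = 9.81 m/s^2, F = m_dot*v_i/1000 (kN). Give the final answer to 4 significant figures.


v_i = sqrt(2.6040^2 + 2*9.81*1.2320) = 5.56351 m/s
F = 85.4470 * 5.56351 / 1000
F = 0.4754 kN


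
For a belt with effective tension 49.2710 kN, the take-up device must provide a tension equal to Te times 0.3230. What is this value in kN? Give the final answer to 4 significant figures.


T_tu = 49.2710 * 0.3230
T_tu = 15.91 kN


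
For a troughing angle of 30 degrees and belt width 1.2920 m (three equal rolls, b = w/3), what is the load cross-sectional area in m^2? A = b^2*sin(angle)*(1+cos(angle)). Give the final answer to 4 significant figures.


b = 1.2920/3 = 0.430667 m
A = 0.430667^2 * sin(30 deg) * (1 + cos(30 deg))
A = 0.1730 m^2


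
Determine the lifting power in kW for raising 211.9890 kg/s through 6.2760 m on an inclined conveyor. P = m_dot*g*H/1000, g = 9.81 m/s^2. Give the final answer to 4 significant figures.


P = 211.9890 * 9.81 * 6.2760 / 1000
P = 13.05 kW


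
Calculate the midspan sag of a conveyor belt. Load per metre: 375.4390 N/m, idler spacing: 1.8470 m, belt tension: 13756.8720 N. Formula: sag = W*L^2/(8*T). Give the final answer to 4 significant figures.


sag = 375.4390 * 1.8470^2 / (8 * 13756.8720)
sag = 0.01164 m


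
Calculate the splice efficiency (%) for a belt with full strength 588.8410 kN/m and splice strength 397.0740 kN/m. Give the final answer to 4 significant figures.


Eff = 397.0740 / 588.8410 * 100
Eff = 67.43 %


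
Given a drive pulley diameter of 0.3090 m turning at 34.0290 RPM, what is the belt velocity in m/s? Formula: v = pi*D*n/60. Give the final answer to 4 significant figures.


v = pi * 0.3090 * 34.0290 / 60
v = 0.5506 m/s


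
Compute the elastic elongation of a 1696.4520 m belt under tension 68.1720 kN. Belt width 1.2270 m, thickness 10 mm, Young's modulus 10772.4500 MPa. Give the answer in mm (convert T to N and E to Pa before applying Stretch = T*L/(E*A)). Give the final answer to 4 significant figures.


A = 1.2270 * 0.01 = 0.01227 m^2
Stretch = 68.1720*1000 * 1696.4520 / (10772.4500e6 * 0.01227) * 1000
Stretch = 875.0 mm


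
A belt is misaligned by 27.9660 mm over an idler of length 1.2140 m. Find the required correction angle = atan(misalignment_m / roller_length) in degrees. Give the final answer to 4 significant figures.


misalign_m = 27.9660 / 1000 = 0.027966 m
angle = atan(0.027966 / 1.2140)
angle = 1.320 deg


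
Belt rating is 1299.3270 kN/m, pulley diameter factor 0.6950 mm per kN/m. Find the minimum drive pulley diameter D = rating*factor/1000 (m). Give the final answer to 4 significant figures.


D = 1299.3270 * 0.6950 / 1000
D = 0.9030 m


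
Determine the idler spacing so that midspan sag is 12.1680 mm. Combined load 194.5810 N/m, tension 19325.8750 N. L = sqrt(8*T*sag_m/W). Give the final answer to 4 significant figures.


sag = 12.1680/1000 = 0.012168 m
L = sqrt(8 * 19325.8750 * 0.012168 / 194.5810)
L = 3.109 m


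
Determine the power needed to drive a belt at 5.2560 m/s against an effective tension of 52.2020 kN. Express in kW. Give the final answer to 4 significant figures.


P = Te * v = 52.2020 * 5.2560
P = 274.4 kW


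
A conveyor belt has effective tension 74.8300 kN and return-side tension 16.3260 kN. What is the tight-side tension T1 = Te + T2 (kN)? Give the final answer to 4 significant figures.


T1 = Te + T2 = 74.8300 + 16.3260
T1 = 91.16 kN


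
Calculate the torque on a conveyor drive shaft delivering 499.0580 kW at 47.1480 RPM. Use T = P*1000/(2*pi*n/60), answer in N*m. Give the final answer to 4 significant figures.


omega = 2*pi*47.1480/60 = 4.93733 rad/s
T = 499.0580*1000 / 4.93733
T = 101100 N*m


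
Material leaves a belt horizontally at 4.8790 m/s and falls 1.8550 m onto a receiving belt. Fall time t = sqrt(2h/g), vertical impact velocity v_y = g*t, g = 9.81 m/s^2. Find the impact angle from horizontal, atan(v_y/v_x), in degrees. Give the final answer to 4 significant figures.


t = sqrt(2*1.8550/9.81) = 0.614968 s
v_y = 9.81 * 0.614968 = 6.03284 m/s
angle = atan(6.03284 / 4.8790) = 51.04 deg


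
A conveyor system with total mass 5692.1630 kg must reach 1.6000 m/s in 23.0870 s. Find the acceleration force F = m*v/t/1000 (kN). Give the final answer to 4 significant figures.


F = 5692.1630 * 1.6000 / 23.0870 / 1000
F = 0.3945 kN


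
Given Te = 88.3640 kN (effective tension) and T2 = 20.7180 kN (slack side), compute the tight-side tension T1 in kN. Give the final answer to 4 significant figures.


T1 = Te + T2 = 88.3640 + 20.7180
T1 = 109.1 kN


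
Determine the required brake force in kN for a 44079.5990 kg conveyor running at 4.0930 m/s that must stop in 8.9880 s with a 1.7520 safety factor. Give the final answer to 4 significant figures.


F = 44079.5990 * 4.0930 / 8.9880 * 1.7520 / 1000
F = 35.17 kN


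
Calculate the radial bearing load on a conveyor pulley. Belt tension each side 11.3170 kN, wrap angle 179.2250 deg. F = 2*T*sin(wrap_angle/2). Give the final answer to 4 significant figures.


F = 2 * 11.3170 * sin(179.2250/2 deg)
F = 22.63 kN


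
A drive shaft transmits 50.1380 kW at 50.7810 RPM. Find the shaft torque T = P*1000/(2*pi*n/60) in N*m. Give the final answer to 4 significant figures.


omega = 2*pi*50.7810/60 = 5.31777 rad/s
T = 50.1380*1000 / 5.31777
T = 9428 N*m


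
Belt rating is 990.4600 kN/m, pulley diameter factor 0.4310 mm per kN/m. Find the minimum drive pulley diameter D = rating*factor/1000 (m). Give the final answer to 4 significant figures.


D = 990.4600 * 0.4310 / 1000
D = 0.4269 m


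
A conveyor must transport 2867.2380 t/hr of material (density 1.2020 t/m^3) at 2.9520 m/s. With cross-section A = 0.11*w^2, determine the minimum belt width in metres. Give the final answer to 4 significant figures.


A_req = 2867.2380 / (2.9520 * 1.2020 * 3600) = 0.224461 m^2
w = sqrt(0.224461 / 0.11)
w = 1.428 m


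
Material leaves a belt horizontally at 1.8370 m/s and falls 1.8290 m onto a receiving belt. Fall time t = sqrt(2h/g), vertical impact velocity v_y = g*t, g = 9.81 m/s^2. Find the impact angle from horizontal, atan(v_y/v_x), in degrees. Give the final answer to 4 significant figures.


t = sqrt(2*1.8290/9.81) = 0.610643 s
v_y = 9.81 * 0.610643 = 5.99041 m/s
angle = atan(5.99041 / 1.8370) = 72.95 deg


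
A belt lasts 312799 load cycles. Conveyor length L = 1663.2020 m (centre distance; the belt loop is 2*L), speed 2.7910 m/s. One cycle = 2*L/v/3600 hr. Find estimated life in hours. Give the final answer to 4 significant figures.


cycle_time = 2 * 1663.2020 / 2.7910 / 3600 = 0.331065 hr
life = 312799 * 0.331065 = 103600 hours


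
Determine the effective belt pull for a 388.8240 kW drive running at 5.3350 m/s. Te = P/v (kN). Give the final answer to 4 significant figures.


Te = P / v = 388.8240 / 5.3350
Te = 72.88 kN


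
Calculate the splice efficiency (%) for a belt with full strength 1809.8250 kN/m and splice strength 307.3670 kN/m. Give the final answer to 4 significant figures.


Eff = 307.3670 / 1809.8250 * 100
Eff = 16.98 %


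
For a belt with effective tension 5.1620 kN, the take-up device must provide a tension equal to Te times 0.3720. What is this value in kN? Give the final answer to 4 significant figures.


T_tu = 5.1620 * 0.3720
T_tu = 1.920 kN


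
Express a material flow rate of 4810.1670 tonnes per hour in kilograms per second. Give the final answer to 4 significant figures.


m_dot = 4810.1670 * 1000 / 3600
m_dot = 1336 kg/s


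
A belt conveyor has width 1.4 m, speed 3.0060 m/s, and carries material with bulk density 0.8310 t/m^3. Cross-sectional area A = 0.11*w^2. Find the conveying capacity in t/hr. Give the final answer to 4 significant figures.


A = 0.11 * 1.4^2 = 0.2156 m^2
C = 0.2156 * 3.0060 * 0.8310 * 3600
C = 1939 t/hr


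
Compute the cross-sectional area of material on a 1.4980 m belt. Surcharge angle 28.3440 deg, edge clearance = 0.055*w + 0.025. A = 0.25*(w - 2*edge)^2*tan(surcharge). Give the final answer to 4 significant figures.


edge = 0.055*1.4980 + 0.025 = 0.10739 m
ew = 1.4980 - 2*0.10739 = 1.28322 m
A = 0.25 * 1.28322^2 * tan(28.3440 deg)
A = 0.2221 m^2


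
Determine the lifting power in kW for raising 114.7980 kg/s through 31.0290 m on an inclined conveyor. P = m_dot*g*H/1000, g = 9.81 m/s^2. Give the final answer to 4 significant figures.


P = 114.7980 * 9.81 * 31.0290 / 1000
P = 34.94 kW


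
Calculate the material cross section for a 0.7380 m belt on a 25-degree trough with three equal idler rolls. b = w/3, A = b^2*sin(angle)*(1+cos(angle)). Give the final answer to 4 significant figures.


b = 0.7380/3 = 0.246 m
A = 0.246^2 * sin(25 deg) * (1 + cos(25 deg))
A = 0.04875 m^2


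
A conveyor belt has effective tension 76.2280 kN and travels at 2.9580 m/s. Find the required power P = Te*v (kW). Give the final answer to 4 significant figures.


P = Te * v = 76.2280 * 2.9580
P = 225.5 kW
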